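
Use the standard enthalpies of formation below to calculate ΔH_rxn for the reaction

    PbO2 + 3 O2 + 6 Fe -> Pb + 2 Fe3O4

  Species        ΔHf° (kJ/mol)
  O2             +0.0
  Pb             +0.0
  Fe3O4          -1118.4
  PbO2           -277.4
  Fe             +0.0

ΔH°rxn = Σ nΔHf°(products) − Σ nΔHf°(reactants).
Products: 1·(+0.0) + 2·(-1118.4) = -2236.8
Reactants: 1·(-277.4) + 3·(+0.0) + 6·(+0.0) = -277.4
ΔH_rxn = (-2236.8) − (-277.4) = -1959.4 kJ/mol

ΔH_rxn = -1959.4 kJ/mol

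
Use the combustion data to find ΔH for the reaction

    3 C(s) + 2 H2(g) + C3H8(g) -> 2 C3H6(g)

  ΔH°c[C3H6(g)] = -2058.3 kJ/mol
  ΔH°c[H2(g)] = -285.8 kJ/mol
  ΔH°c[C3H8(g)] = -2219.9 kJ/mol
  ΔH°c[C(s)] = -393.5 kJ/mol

ΔH = 144.6 kJ/mol

With combustion enthalpies, reactants minus products:
= [3·(-393.5) + 2·(-285.8) + 1·(-2219.9)] − [2·(-2058.3)]
= 144.6 kJ/mol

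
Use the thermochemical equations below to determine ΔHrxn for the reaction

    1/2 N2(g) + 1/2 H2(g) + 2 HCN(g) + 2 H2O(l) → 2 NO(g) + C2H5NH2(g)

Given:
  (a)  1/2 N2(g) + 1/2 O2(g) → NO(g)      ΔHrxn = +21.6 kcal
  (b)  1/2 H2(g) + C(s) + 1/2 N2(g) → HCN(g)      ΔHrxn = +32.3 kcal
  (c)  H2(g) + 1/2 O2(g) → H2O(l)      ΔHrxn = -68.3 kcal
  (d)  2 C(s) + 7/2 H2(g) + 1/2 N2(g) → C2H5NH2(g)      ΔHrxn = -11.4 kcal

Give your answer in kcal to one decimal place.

(a) × 2: (2)·(+21.6) = +43.2 kcal
(b) reversed and × 2: (-2)·(+32.3) = -64.6 kcal
(c) reversed and × 2: (-2)·(-68.3) = +136.6 kcal
(d) as written: -11.4 kcal
Summing the manipulated equations, ΔHrxn = (+43.2) + (-64.6) + (+136.6) + (-11.4) = 103.8 kcal

ΔHrxn = 103.8 kcal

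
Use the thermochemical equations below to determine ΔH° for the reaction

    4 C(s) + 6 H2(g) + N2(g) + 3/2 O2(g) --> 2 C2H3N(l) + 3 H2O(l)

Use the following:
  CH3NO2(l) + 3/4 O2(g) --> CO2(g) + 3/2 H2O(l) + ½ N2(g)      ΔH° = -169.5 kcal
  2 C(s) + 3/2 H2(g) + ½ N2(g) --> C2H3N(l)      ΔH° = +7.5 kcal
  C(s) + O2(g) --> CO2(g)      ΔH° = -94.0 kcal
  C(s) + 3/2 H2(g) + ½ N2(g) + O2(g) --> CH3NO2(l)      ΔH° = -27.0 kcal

ΔH° = -190.0 kcal

equation 1 × 2: (2)·(-169.5) = -339.0 kcal
equation 2 × 2: (2)·(+7.5) = +15.0 kcal
equation 3 reversed and × 2: (-2)·(-94.0) = +188.0 kcal
equation 4 × 2: (2)·(-27.0) = -54.0 kcal
By Hess's law, ΔH° = (-339.0) + (+15.0) + (+188.0) + (-54.0) = -190.0 kcal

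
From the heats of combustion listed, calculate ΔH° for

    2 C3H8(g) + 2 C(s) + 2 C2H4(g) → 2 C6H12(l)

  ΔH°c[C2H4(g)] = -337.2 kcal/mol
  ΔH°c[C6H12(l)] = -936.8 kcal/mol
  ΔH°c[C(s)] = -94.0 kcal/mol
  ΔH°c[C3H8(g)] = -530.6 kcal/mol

Using ΔH = Σ nΔHc°(reactants) − Σ nΔHc°(products):
= [2·(-530.6) + 2·(-94.0) + 2·(-337.2)] − [2·(-936.8)]
= -50.0 kcal/mol

ΔH° = -50.0 kcal/mol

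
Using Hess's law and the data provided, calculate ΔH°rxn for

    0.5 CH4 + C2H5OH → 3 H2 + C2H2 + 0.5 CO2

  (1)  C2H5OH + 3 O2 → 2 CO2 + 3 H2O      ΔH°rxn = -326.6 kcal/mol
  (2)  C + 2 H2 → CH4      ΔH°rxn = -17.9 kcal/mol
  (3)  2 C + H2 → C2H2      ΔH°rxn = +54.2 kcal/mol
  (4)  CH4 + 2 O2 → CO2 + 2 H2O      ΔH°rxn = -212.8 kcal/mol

ΔH°rxn = 82.6 kcal/mol

(1) as written (C2H5OH already on the reactant side): -326.6 kcal/mol
(2) reversed and × 2: (-2)·(-17.9) = +35.8 kcal/mol
(3) as written (C2H2 already on the product side): +54.2 kcal/mol
(4) reversed and × 3/2: (-3/2)·(-212.8) = +319.2 kcal/mol
Summing the manipulated equations, ΔH°rxn = (-326.6) + (+35.8) + (+54.2) + (+319.2) = 82.6 kcal/mol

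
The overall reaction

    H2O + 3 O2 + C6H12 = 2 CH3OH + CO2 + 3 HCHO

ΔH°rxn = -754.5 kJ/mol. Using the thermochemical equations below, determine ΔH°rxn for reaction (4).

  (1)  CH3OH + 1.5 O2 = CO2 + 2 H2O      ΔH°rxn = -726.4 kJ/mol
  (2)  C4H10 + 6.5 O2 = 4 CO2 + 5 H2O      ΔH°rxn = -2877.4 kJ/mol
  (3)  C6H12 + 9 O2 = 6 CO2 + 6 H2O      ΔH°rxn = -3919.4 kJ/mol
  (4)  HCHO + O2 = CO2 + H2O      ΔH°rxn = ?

(1) reversed and × 2: (-2)·(-726.4) = +1452.8 kJ/mol
(2): not needed.
(3) as written: -3919.4 kJ/mol
(4) reversed and × 3: contributes −3·x
-754.5 = (+1452.8) + (-3919.4) − 3·x
x = (-754.5 − (-2466.6)) / (-3) = -570.7 kJ/mol

ΔH°rxn = -570.7 kJ/mol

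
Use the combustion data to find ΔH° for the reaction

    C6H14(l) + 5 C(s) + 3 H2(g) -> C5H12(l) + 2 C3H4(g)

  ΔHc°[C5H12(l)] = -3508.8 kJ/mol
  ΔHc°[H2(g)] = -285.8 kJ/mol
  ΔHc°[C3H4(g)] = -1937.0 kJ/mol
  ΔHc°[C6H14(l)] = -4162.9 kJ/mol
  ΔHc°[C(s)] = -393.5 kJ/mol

ΔH° = 395.0 kJ/mol

Using ΔH = Σ nΔHc°(reactants) − Σ nΔHc°(products):
= [1·(-4162.9) + 5·(-393.5) + 3·(-285.8)] − [1·(-3508.8) + 2·(-1937.0)]
= 395.0 kJ/mol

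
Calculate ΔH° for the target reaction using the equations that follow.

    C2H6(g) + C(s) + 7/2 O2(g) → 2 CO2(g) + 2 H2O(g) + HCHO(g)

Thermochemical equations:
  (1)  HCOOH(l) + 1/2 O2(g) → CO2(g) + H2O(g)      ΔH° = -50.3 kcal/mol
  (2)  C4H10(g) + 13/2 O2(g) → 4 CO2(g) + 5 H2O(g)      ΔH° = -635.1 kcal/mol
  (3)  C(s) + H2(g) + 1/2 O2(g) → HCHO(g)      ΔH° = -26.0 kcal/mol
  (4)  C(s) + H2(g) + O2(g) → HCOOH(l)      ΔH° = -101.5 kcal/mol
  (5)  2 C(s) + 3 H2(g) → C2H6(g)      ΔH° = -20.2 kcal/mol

ΔH° = -309.4 kcal/mol

(1) × 2: (2)·(-50.3) = -100.6 kcal/mol
(2): not needed.
(3) as written: -26.0 kcal/mol
(4) × 2: (2)·(-101.5) = -203.0 kcal/mol
(5) reversed: +20.2 kcal/mol
Summing the manipulated equations, ΔH° = (-100.6) + (-26.0) + (-203.0) + (+20.2) = -309.4 kcal/mol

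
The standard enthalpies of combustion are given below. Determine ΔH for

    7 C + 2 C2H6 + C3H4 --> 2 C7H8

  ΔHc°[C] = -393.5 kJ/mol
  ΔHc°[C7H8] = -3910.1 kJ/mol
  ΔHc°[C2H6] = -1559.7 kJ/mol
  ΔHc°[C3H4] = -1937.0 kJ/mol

ΔH = 9.3 kJ/mol

Using ΔH = Σ nΔHc°(reactants) − Σ nΔHc°(products):
= [7·(-393.5) + 2·(-1559.7) + 1·(-1937.0)] − [2·(-3910.1)]
= 9.3 kJ/mol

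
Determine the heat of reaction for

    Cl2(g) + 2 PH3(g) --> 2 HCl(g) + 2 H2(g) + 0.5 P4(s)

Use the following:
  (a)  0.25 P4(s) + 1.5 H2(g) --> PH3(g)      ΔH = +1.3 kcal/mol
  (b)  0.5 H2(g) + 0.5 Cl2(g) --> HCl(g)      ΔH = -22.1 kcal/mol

(a) reversed and × 2: (-2)·(+1.3) = -2.6 kcal/mol
(b) × 2: (2)·(-22.1) = -44.2 kcal/mol
Since enthalpy is a state function, ΔH = (-2.6) + (-44.2) = -46.8 kcal/mol

ΔH = -46.8 kcal/mol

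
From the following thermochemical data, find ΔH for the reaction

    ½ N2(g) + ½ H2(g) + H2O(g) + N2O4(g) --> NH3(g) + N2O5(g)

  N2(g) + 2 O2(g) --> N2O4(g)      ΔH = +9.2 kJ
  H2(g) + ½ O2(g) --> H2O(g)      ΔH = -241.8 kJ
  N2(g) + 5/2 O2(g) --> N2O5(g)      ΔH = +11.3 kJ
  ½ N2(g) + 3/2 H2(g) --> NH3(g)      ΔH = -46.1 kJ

equation 1 reversed: -9.2 kJ
equation 2 reversed: +241.8 kJ
equation 3 as written: +11.3 kJ
equation 4 as written: -46.1 kJ
ΔH = (-9.2) + (+241.8) + (+11.3) + (-46.1) = 197.8 kJ

ΔH = 197.8 kJ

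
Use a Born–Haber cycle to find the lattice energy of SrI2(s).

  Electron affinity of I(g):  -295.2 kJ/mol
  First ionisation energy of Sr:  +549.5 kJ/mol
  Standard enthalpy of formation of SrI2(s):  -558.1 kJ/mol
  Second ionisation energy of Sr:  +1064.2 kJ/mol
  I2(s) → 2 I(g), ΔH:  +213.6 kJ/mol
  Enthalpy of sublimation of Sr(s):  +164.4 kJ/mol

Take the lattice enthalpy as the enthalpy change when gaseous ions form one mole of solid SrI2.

U = -1959.4 kJ/mol

ΔHf° = 1·ΔHsub + 1·(ΣIE) + 1·D(I2) + 2·EA + U
-558.1 = 1·(+164.4) + 1·(+1613.7) + 1·(+213.6) + 2·(-295.2) + U
U = -558.1 − (+1401.3) = -1959.4 kJ/mol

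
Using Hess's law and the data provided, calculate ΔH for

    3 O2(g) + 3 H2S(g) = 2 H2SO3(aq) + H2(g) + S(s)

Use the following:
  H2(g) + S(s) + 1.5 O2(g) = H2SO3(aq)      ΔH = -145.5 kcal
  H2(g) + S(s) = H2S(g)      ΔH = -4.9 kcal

ΔH = -276.3 kcal

equation 1 × 2 (scale by 2 for the 2 H2SO3(aq)): (2)·(-145.5) = -291.0 kcal
equation 2 reversed and × 3 (reverse to put H2S(g) on the reactant side; ×3 to match 3 H2S(g) in the target): (-3)·(-4.9) = +14.7 kcal
ΔH = (-291.0) + (+14.7) = -276.3 kcal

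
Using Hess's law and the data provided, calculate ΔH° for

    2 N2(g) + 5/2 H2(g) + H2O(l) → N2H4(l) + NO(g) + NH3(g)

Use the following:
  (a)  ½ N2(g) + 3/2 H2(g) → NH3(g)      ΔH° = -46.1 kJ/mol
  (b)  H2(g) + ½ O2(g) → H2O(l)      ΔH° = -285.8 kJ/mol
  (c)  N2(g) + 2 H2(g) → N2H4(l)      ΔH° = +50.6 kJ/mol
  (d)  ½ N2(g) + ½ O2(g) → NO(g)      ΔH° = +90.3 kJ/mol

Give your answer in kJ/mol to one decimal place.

ΔH° = 380.6 kJ/mol

(a) as written (NH3(g) already on the product side): -46.1 kJ/mol
(b) reversed (H2O(l) must end up as a reactant): +285.8 kJ/mol
(c) as written (N2H4(l) already on the product side): +50.6 kJ/mol
(d) as written (NO(g) already on the product side): +90.3 kJ/mol
Summing the manipulated equations, ΔH° = (1)·(-46.1) + (-1)·(-285.8) + (1)·(+50.6) + (1)·(+90.3) = 380.6 kJ/mol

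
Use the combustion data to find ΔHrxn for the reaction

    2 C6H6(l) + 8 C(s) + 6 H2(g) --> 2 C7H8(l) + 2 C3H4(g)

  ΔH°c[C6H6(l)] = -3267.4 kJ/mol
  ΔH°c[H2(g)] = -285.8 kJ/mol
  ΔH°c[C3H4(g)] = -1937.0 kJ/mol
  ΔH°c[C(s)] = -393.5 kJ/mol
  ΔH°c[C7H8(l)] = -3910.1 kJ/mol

ΔHrxn = 296.6 kJ/mol

Using ΔH = Σ nΔHc°(reactants) − Σ nΔHc°(products):
= [2·(-3267.4) + 8·(-393.5) + 6·(-285.8)] − [2·(-3910.1) + 2·(-1937.0)]
= 296.6 kJ/mol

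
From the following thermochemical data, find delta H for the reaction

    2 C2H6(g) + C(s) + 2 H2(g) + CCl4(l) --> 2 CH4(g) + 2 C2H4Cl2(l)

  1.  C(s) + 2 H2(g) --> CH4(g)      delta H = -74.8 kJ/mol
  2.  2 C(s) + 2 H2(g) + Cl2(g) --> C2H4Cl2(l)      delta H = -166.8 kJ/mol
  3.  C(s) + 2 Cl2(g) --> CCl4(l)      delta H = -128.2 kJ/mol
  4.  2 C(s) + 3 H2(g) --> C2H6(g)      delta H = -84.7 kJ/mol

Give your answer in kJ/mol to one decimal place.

delta H = -185.6 kJ/mol

eq. 1 × 2 (×2 to match 2 CH4(g) in the target): (2)·(-74.8) = -149.6 kJ/mol
eq. 2 × 2 (×2 to match 2 C2H4Cl2(l) in the target): (2)·(-166.8) = -333.6 kJ/mol
eq. 3 reversed (CCl4(l) must end up as a reactant): +128.2 kJ/mol
eq. 4 reversed and × 2 (C2H6(g) must end up as a reactant; scale by 2 for the 2 C2H6(g)): (-2)·(-84.7) = +169.4 kJ/mol
By Hess's law, delta H = (2)·(-74.8) + (2)·(-166.8) + (-1)·(-128.2) + (-2)·(-84.7) = -185.6 kJ/mol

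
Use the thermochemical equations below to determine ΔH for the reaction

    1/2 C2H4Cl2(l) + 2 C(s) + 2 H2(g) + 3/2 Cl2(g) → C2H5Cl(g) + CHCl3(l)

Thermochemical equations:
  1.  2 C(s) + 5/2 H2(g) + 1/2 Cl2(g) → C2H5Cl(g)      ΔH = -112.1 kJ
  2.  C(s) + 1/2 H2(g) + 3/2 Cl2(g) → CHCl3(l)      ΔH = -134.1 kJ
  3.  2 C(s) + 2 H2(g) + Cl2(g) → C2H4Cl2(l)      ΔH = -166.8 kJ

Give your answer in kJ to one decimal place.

eq. 1 as written: -112.1 kJ
eq. 2 as written: -134.1 kJ
eq. 3 reversed and × 1/2: (-1/2)·(-166.8) = +83.4 kJ
Combining the equations, ΔH = (-112.1) + (-134.1) + (+83.4) = -162.8 kJ

ΔH = -162.8 kJ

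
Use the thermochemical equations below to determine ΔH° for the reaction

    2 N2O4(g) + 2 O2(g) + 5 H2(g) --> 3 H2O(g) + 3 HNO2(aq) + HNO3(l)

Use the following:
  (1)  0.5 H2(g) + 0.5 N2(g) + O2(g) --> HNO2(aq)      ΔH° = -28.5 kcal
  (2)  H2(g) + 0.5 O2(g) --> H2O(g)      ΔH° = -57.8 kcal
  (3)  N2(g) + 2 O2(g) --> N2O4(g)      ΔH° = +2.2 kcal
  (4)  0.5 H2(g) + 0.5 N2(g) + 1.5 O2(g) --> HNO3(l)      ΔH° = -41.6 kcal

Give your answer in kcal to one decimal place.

(1) × 3: (3)·(-28.5) = -85.5 kcal
(2) × 3: (3)·(-57.8) = -173.4 kcal
(3) reversed and × 2: (-2)·(+2.2) = -4.4 kcal
(4) as written: -41.6 kcal
ΔH° = (3)·(-28.5) + (3)·(-57.8) + (-2)·(+2.2) + (1)·(-41.6) = -304.9 kcal

ΔH° = -304.9 kcal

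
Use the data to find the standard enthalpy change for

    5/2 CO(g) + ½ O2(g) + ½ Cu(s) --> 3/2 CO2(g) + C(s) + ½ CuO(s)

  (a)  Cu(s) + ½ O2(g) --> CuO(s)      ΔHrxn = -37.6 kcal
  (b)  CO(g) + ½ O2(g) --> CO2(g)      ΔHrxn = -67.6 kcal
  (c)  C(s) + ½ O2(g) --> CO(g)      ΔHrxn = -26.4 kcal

(a) × 1/2: (1/2)·(-37.6) = -18.8 kcal
(b) × 3/2: (3/2)·(-67.6) = -101.4 kcal
(c) reversed: +26.4 kcal
ΔHrxn = (-18.8) + (-101.4) + (+26.4) = -93.8 kcal

ΔHrxn = -93.8 kcal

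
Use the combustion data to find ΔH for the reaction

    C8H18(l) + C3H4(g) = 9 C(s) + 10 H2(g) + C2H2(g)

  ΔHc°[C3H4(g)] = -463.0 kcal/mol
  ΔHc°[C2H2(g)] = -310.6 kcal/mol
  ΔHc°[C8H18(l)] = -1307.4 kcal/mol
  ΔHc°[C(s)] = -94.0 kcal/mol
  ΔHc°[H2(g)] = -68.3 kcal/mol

ΔH = 69.2 kcal/mol

Using ΔH = Σ nΔHc°(reactants) − Σ nΔHc°(products):
= [1·(-1307.4) + 1·(-463.0)] − [9·(-94.0) + 10·(-68.3) + 1·(-310.6)]
= 69.2 kcal/mol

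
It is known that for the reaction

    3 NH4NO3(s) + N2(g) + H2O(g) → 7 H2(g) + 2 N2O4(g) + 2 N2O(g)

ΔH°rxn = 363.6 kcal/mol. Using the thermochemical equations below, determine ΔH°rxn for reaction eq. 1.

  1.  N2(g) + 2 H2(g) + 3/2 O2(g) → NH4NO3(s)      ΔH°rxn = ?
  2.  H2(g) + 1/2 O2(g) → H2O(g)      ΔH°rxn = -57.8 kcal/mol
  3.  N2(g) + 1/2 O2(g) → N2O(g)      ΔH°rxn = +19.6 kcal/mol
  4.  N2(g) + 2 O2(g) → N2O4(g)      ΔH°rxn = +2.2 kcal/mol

ΔH°rxn = -87.4 kcal/mol

eq. 1 reversed and × 3 (NH4NO3(s) must end up as a reactant; ×3 to match 3 NH4NO3(s) in the target): contributes −3·x
eq. 2 reversed (reverse to put H2O(g) on the reactant side): +57.8 kcal/mol
eq. 3 × 2 (scale by 2 for the 2 N2O(g)): (2)·(+19.6) = +39.2 kcal/mol
eq. 4 × 2 (×2 to match 2 N2O4(g) in the target): (2)·(+2.2) = +4.4 kcal/mol
+363.6 = (+57.8) + (+39.2) + (+4.4) − 3·x
x = (+363.6 − (+101.4)) / (-3) = -87.4 kcal/mol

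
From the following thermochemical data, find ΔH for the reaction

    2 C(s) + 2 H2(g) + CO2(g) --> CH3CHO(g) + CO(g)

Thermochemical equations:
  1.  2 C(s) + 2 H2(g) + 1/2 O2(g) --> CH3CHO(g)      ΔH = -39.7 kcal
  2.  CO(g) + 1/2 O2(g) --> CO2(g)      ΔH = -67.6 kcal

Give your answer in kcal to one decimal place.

eq. 1 as written (CH3CHO(g) already on the product side): -39.7 kcal
eq. 2 reversed (CO(g) must end up as a product): +67.6 kcal
Summing the manipulated equations, ΔH = (1)·(-39.7) + (-1)·(-67.6) = 27.9 kcal

ΔH = 27.9 kcal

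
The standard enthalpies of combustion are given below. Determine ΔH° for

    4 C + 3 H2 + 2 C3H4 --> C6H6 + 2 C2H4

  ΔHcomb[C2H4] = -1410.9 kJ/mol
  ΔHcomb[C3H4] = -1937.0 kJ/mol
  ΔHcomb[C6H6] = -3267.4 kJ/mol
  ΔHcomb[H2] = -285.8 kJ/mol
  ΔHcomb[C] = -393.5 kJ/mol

ΔH° = -216.2 kJ/mol

With combustion enthalpies, reactants minus products:
= [4·(-393.5) + 3·(-285.8) + 2·(-1937.0)] − [1·(-3267.4) + 2·(-1410.9)]
= -216.2 kJ/mol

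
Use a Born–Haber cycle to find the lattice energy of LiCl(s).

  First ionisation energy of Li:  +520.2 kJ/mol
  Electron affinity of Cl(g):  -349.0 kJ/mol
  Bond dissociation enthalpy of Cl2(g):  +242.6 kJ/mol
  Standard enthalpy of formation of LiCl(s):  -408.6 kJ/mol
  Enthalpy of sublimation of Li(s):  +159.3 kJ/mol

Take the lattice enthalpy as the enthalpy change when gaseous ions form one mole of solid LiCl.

U = -860.4 kJ/mol

ΔHf° = 1·ΔHsub + 1·(ΣIE) + 1/2·D(Cl2) + 1·EA + U
-408.6 = 1·(+159.3) + 1·(+520.2) + 1/2·(+242.6) + 1·(-349.0) + U
U = -408.6 − (+451.8) = -860.4 kJ/mol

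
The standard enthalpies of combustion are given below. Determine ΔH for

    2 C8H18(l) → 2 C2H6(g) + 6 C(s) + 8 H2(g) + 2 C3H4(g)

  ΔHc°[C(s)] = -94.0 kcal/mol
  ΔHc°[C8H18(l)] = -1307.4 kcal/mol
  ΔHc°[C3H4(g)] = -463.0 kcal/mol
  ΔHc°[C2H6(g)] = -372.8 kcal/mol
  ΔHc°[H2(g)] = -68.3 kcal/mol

ΔH = 167.2 kcal/mol

Using ΔH = Σ nΔHc°(reactants) − Σ nΔHc°(products):
= [2·(-1307.4)] − [2·(-372.8) + 6·(-94.0) + 8·(-68.3) + 2·(-463.0)]
= 167.2 kcal/mol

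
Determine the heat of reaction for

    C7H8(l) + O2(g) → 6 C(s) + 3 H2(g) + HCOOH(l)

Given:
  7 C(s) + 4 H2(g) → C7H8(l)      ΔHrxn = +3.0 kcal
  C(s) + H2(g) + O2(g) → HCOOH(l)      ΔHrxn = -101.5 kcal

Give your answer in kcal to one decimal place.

equation 1 reversed (reverse to put C7H8(l) on the reactant side): -3.0 kcal
equation 2 as written (HCOOH(l) already on the product side): -101.5 kcal
Combining the equations, ΔHrxn = (-3.0) + (-101.5) = -104.5 kcal

ΔHrxn = -104.5 kcal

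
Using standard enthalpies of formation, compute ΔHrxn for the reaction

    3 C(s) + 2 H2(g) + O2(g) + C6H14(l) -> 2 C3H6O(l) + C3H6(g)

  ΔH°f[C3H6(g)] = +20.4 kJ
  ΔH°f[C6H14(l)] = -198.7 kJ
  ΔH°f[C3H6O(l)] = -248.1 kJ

Products: 2·(-248.1) + 1·(+20.4) = -475.8
Reactants: 3·(+0.0) + 2·(+0.0) + 1·(+0.0) + 1·(-198.7) = -198.7
ΔHrxn = (-475.8) − (-198.7) = -277.1 kJ

ΔHrxn = -277.1 kJ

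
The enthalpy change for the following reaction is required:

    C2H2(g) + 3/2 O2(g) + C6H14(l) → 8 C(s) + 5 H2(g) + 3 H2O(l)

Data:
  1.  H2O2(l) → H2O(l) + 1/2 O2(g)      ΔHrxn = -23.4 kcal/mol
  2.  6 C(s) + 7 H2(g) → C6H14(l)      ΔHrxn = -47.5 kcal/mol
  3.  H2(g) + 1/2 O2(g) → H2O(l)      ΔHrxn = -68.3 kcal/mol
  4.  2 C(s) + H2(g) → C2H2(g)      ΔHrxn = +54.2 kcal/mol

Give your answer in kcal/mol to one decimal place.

eq. 1: not needed.
eq. 2 reversed: +47.5 kcal/mol
eq. 3 × 3: (3)·(-68.3) = -204.9 kcal/mol
eq. 4 reversed: -54.2 kcal/mol
By Hess's law, ΔHrxn = (+47.5) + (-204.9) + (-54.2) = -211.6 kcal/mol

ΔHrxn = -211.6 kcal/mol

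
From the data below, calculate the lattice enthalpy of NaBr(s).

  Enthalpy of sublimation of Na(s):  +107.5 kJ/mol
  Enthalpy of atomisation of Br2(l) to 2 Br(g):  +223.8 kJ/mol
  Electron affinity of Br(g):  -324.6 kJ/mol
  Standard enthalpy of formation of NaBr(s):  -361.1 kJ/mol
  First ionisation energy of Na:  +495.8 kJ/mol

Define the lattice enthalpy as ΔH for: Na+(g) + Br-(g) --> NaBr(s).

U = -751.7 kJ/mol

ΔHf° = 1·ΔHsub + 1·(ΣIE) + 1/2·D(Br2) + 1·EA + U
-361.1 = 1·(+107.5) + 1·(+495.8) + 1/2·(+223.8) + 1·(-324.6) + U
U = -361.1 − (+390.6) = -751.7 kJ/mol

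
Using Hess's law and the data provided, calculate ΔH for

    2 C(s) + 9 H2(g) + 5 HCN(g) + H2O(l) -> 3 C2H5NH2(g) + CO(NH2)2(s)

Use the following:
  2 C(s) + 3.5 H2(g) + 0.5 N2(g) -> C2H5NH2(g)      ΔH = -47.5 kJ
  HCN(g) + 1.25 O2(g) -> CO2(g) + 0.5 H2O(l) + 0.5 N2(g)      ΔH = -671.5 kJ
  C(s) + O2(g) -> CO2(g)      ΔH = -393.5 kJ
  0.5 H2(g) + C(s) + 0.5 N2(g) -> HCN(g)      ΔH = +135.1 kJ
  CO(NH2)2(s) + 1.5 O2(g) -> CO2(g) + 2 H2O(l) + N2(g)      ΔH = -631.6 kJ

equation 1 × 3 (scale by 3 for the 3 C2H5NH2(g)): (3)·(-47.5) = -142.5 kJ
equation 2 × 2: (2)·(-671.5) = -1343.0 kJ
equation 3 reversed: +393.5 kJ
equation 4 reversed and × 3: (-3)·(+135.1) = -405.3 kJ
equation 5 reversed (CO(NH2)2(s) must end up as a product): +631.6 kJ
Combining the equations, ΔH = (3)·(-47.5) + (2)·(-671.5) + (-1)·(-393.5) + (-3)·(+135.1) + (-1)·(-631.6) = -865.7 kJ

ΔH = -865.7 kJ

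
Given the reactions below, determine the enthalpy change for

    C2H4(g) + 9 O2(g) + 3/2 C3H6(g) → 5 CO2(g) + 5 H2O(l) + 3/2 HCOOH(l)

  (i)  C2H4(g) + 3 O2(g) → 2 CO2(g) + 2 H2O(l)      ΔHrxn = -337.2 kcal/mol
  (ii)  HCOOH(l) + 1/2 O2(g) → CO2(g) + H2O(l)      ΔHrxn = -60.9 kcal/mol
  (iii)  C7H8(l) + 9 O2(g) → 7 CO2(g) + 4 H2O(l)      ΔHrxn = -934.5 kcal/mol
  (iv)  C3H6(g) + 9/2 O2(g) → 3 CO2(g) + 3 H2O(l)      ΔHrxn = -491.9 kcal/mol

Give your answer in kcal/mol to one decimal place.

(i) as written: -337.2 kcal/mol
(ii) reversed and × 3/2: (-3/2)·(-60.9) = +91.35 kcal/mol
(iii): not needed.
(iv) × 3/2: (3/2)·(-491.9) = -737.85 kcal/mol
ΔHrxn = (1)·(-337.2) + (-3/2)·(-60.9) + (3/2)·(-491.9) = -983.7 kcal/mol

ΔHrxn = -983.7 kcal/mol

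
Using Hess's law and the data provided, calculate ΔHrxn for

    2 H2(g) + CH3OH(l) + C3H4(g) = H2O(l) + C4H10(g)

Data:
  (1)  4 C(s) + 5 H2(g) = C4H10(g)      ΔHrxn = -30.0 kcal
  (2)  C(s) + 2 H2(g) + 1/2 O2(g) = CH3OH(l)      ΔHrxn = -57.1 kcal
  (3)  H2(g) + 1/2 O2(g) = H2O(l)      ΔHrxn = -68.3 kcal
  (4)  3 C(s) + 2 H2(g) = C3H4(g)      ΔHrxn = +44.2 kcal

(1) as written: -30.0 kcal
(2) reversed: +57.1 kcal
(3) as written: -68.3 kcal
(4) reversed: -44.2 kcal
Since enthalpy is a state function, ΔHrxn = (1)·(-30.0) + (-1)·(-57.1) + (1)·(-68.3) + (-1)·(+44.2) = -85.4 kcal

ΔHrxn = -85.4 kcal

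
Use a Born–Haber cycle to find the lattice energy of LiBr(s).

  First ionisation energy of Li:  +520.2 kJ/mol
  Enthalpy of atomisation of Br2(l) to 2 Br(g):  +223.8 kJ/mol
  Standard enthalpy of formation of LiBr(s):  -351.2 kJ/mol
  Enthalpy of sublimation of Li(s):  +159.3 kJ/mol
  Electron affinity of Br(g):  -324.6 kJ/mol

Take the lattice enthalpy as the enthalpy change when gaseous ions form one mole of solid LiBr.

U = -818.0 kJ/mol

ΔHf° = 1·ΔHsub + 1·(ΣIE) + 1/2·D(Br2) + 1·EA + U
-351.2 = 1·(+159.3) + 1·(+520.2) + 1/2·(+223.8) + 1·(-324.6) + U
U = -351.2 − (+466.8) = -818.0 kJ/mol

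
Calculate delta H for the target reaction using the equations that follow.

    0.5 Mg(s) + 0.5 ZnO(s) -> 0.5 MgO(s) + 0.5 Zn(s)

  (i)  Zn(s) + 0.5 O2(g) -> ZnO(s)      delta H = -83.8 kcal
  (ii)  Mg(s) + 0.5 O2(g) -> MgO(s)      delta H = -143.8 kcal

delta H = -30.0 kcal

(i) reversed and × 1/2 (reverse to put ZnO(s) on the reactant side; ×1/2 to match 1/2 ZnO(s) in the target): (-1/2)·(-83.8) = +41.9 kcal
(ii) × 1/2 (scale by 1/2 for the 1/2 MgO(s)): (1/2)·(-143.8) = -71.9 kcal
delta H = (-1/2)·(-83.8) + (1/2)·(-143.8) = -30.0 kcal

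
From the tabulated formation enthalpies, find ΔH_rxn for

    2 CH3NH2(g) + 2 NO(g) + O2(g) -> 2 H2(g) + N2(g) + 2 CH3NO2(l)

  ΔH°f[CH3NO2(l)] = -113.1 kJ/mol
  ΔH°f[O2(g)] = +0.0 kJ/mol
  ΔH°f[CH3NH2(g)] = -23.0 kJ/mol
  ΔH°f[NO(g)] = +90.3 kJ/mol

ΔH_rxn = -360.8 kJ/mol

Products: 2·(+0.0) + 1·(+0.0) + 2·(-113.1) = -226.2
Reactants: 2·(-23.0) + 2·(+90.3) + 1·(+0.0) = +134.6
ΔH_rxn = (-226.2) − (+134.6) = -360.8 kJ/mol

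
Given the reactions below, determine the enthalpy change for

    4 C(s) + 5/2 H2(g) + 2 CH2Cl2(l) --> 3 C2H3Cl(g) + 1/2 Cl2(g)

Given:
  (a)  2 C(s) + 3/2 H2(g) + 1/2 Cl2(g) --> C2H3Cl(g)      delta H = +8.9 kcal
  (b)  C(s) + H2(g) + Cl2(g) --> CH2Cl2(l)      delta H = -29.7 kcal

delta H = 86.1 kcal

(a) × 3 (×3 to match 3 C2H3Cl(g) in the target): (3)·(+8.9) = +26.7 kcal
(b) reversed and × 2 (reverse to put CH2Cl2(l) on the reactant side; ×2 to match 2 CH2Cl2(l) in the target): (-2)·(-29.7) = +59.4 kcal
delta H = (3)·(+8.9) + (-2)·(-29.7) = 86.1 kcal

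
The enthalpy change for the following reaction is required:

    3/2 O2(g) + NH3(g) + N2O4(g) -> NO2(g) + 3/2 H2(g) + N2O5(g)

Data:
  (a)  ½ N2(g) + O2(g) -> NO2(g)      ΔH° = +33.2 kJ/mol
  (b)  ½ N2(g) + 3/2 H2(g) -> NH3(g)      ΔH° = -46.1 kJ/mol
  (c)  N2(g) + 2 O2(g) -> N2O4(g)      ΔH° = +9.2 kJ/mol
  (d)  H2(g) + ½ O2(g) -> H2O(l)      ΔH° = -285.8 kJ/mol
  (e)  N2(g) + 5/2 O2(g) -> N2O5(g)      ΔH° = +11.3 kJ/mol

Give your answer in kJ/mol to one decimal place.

ΔH° = 81.4 kJ/mol

(a) as written: +33.2 kJ/mol
(b) reversed: +46.1 kJ/mol
(c) reversed: -9.2 kJ/mol
(d): not needed.
(e) as written: +11.3 kJ/mol
ΔH° = (1)·(+33.2) + (-1)·(-46.1) + (-1)·(+9.2) + (1)·(+11.3) = 81.4 kJ/mol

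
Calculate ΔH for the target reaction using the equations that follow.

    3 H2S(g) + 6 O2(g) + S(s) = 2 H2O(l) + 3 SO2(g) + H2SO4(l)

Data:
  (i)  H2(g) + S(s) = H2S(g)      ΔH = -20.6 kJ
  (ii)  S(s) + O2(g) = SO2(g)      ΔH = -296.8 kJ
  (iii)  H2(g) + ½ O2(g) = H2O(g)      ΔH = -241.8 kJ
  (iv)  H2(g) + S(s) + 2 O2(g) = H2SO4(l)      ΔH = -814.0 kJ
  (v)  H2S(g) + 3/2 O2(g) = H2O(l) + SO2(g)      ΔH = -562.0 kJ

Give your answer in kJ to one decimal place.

(i) reversed: +20.6 kJ
(ii) as written: -296.8 kJ
(iii): not needed (H2O(g) appears nowhere else).
(iv) as written (H2SO4(l) already on the product side): -814.0 kJ
(v) × 2 (×2 to match 2 H2O(l) in the target): (2)·(-562.0) = -1124.0 kJ
ΔH = (-1)·(-20.6) + (1)·(-296.8) + (1)·(-814.0) + (2)·(-562.0) = -2214.2 kJ

ΔH = -2214.2 kJ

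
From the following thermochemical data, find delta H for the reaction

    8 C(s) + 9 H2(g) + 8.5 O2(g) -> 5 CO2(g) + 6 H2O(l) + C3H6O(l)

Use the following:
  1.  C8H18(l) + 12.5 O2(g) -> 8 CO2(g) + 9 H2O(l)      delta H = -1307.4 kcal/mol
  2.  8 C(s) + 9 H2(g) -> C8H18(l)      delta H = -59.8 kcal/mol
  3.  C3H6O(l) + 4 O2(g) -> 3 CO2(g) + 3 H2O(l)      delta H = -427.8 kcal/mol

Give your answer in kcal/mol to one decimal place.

delta H = -939.4 kcal/mol

eq. 1 as written: -1307.4 kcal/mol
eq. 2 as written: -59.8 kcal/mol
eq. 3 reversed: +427.8 kcal/mol
By Hess's law, delta H = (1)·(-1307.4) + (1)·(-59.8) + (-1)·(-427.8) = -939.4 kcal/mol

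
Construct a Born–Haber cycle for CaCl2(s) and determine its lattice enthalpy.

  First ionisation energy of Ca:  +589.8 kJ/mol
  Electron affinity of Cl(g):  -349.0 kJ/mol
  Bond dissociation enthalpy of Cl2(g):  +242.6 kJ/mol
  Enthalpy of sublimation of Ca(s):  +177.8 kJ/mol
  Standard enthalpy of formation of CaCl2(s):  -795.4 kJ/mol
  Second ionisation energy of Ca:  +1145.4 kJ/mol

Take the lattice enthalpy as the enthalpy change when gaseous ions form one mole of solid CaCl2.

ΔHf° = 1·ΔHsub + 1·(ΣIE) + 1·D(Cl2) + 2·EA + U
-795.4 = 1·(+177.8) + 1·(+1735.2) + 1·(+242.6) + 2·(-349.0) + U
U = -795.4 − (+1457.6) = -2253.0 kJ/mol

U = -2253.0 kJ/mol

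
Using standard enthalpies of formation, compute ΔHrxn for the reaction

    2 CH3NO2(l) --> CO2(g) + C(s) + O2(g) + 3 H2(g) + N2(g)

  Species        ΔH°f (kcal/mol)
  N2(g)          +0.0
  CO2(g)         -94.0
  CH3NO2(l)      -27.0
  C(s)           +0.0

ΔHrxn = -40.0 kcal/mol

ΔH°rxn = Σ nΔHf°(products) − Σ nΔHf°(reactants).
Products: 1·(-94.0) + 1·(+0.0) + 1·(+0.0) + 3·(+0.0) + 1·(+0.0) = -94.0
Reactants: 2·(-27.0) = -54.0
ΔHrxn = (-94.0) − (-54.0) = -40.0 kcal/mol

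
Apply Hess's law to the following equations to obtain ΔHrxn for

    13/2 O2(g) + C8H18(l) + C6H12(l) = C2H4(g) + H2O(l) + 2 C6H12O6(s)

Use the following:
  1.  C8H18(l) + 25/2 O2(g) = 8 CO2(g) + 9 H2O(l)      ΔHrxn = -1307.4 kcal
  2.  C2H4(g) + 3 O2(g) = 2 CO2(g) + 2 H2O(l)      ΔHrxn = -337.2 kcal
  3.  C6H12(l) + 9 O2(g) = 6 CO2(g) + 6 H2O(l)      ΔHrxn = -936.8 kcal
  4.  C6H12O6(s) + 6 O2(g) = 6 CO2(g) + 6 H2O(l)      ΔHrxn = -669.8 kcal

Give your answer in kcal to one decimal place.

eq. 1 as written: -1307.4 kcal
eq. 2 reversed: +337.2 kcal
eq. 3 as written: -936.8 kcal
eq. 4 reversed and × 2: (-2)·(-669.8) = +1339.6 kcal
ΔHrxn = (1)·(-1307.4) + (-1)·(-337.2) + (1)·(-936.8) + (-2)·(-669.8) = -567.4 kcal

ΔHrxn = -567.4 kcal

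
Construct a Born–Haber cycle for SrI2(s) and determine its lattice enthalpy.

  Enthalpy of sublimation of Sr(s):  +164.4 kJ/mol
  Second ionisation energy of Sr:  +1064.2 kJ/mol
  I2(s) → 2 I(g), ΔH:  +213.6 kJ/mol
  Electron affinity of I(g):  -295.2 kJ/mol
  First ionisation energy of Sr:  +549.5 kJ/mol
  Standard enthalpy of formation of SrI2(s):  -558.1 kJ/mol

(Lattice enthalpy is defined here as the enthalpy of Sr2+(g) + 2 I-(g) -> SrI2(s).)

U = -1959.4 kJ/mol

ΔHf° = 1·ΔHsub + 1·(ΣIE) + 1·D(I2) + 2·EA + U
-558.1 = 1·(+164.4) + 1·(+1613.7) + 1·(+213.6) + 2·(-295.2) + U
U = -558.1 − (+1401.3) = -1959.4 kJ/mol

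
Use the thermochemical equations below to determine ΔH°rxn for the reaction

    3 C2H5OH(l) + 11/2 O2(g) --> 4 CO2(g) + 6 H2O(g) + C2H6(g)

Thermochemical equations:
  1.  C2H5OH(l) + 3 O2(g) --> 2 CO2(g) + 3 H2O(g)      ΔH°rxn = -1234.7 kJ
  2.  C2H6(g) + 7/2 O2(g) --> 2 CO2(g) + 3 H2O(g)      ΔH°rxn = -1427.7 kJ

eq. 1 × 3 (scale by 3 for the 3 C2H5OH(l)): (3)·(-1234.7) = -3704.1 kJ
eq. 2 reversed (reverse to put C2H6(g) on the product side): +1427.7 kJ
ΔH°rxn = (3)·(-1234.7) + (-1)·(-1427.7) = -2276.4 kJ

ΔH°rxn = -2276.4 kJ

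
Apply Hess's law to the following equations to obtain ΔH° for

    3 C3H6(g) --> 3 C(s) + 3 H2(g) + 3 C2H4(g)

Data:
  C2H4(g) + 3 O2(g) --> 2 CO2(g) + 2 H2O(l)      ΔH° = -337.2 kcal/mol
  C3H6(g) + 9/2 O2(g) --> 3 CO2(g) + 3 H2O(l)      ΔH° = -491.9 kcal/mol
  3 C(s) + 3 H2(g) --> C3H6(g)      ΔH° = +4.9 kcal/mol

ΔH° = 22.9 kcal/mol

equation 1 reversed and × 3 (C2H4(g) must end up as a product; ×3 to match 3 C2H4(g) in the target): (-3)·(-337.2) = +1011.6 kcal/mol
equation 2 × 2: (2)·(-491.9) = -983.8 kcal/mol
equation 3 reversed (reverse to put C(s) on the product side): -4.9 kcal/mol
Summing the manipulated equations, ΔH° = (+1011.6) + (-983.8) + (-4.9) = 22.9 kcal/mol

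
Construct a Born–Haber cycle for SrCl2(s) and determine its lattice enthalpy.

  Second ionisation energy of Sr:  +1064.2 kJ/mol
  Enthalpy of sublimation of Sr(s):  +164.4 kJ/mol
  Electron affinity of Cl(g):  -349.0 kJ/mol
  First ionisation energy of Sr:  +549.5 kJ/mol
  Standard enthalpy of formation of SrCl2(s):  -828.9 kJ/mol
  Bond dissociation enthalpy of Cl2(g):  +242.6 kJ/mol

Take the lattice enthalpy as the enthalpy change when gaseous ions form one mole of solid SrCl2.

ΔHf° = 1·ΔHsub + 1·(ΣIE) + 1·D(Cl2) + 2·EA + U
-828.9 = 1·(+164.4) + 1·(+1613.7) + 1·(+242.6) + 2·(-349.0) + U
U = -828.9 − (+1322.7) = -2151.6 kJ/mol

U = -2151.6 kJ/mol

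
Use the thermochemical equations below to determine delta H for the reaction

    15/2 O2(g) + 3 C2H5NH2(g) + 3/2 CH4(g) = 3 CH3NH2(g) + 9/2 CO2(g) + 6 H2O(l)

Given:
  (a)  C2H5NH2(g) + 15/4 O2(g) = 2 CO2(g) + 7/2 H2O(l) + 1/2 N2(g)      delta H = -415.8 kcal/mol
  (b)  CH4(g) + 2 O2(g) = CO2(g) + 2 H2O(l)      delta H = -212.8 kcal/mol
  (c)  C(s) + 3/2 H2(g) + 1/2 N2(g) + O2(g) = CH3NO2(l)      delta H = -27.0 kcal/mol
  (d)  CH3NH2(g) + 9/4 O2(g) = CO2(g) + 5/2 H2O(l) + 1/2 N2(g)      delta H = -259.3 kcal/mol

delta H = -788.7 kcal/mol

(a) × 3 (×3 to match 3 C2H5NH2(g) in the target): (3)·(-415.8) = -1247.4 kcal/mol
(b) × 3/2 (scale by 3/2 for the 3/2 CH4(g)): (3/2)·(-212.8) = -319.2 kcal/mol
(c): not needed (C(s) appears nowhere else).
(d) reversed and × 3 (reverse to put CH3NH2(g) on the product side; scale by 3 for the 3 CH3NH2(g)): (-3)·(-259.3) = +777.9 kcal/mol
Combining the equations, delta H = (3)·(-415.8) + (3/2)·(-212.8) + (-3)·(-259.3) = -788.7 kcal/mol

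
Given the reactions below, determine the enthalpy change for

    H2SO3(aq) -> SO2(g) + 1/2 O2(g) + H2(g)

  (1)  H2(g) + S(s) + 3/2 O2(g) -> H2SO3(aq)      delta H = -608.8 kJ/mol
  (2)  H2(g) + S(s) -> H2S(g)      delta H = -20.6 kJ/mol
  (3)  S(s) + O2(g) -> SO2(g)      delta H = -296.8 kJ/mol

(1) reversed (reverse to put H2SO3(aq) on the reactant side): +608.8 kJ/mol
(2): not needed (H2S(g) appears nowhere else).
(3) as written (SO2(g) already on the product side): -296.8 kJ/mol
delta H = (-1)·(-608.8) + (1)·(-296.8) = 312.0 kJ/mol

delta H = 312.0 kJ/mol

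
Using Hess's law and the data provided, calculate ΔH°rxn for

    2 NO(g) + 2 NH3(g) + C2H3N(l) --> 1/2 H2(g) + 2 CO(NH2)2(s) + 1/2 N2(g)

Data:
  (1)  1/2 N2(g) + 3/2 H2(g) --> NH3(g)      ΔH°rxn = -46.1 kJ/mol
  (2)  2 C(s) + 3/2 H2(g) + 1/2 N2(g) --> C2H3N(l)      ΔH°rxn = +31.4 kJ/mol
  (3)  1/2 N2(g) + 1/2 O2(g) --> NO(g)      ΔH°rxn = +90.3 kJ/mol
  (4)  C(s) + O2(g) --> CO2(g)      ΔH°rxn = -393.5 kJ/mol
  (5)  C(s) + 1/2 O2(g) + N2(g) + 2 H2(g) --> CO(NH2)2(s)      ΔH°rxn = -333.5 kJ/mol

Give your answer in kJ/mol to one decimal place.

(1) reversed and × 2: (-2)·(-46.1) = +92.2 kJ/mol
(2) reversed: -31.4 kJ/mol
(3) reversed and × 2: (-2)·(+90.3) = -180.6 kJ/mol
(4): not needed.
(5) × 2: (2)·(-333.5) = -667.0 kJ/mol
ΔH°rxn = (+92.2) + (-31.4) + (-180.6) + (-667.0) = -786.8 kJ/mol

ΔH°rxn = -786.8 kJ/mol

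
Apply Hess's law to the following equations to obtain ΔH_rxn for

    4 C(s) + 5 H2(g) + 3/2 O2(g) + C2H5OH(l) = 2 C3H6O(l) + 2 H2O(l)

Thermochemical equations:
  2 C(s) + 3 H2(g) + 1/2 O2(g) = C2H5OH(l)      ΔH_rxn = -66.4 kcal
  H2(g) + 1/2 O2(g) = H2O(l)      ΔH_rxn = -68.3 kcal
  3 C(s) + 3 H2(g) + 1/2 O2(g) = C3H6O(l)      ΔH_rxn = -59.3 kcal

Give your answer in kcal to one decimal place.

equation 1 reversed (reverse to put C2H5OH(l) on the reactant side): +66.4 kcal
equation 2 × 2 (scale by 2 for the 2 H2O(l)): (2)·(-68.3) = -136.6 kcal
equation 3 × 2 (scale by 2 for the 2 C3H6O(l)): (2)·(-59.3) = -118.6 kcal
ΔH_rxn = (-1)·(-66.4) + (2)·(-68.3) + (2)·(-59.3) = -188.8 kcal

ΔH_rxn = -188.8 kcal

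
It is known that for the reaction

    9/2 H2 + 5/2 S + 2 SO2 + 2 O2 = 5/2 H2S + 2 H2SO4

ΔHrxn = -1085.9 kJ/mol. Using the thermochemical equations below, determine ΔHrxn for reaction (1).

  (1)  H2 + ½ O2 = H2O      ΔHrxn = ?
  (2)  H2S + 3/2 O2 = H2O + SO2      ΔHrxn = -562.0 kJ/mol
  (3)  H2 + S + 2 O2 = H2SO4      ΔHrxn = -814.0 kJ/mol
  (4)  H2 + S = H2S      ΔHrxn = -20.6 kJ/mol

(1) × 2: contributes 2·x
(2) reversed and × 2: (-2)·(-562.0) = +1124.0 kJ/mol
(3) × 2: (2)·(-814.0) = -1628.0 kJ/mol
(4) × 1/2: (1/2)·(-20.6) = -10.3 kJ/mol
-1085.9 = (+1124.0) + (-1628.0) + (-10.3) + 2·x
x = (-1085.9 − (-514.3)) / (2) = -285.8 kJ/mol

ΔHrxn = -285.8 kJ/mol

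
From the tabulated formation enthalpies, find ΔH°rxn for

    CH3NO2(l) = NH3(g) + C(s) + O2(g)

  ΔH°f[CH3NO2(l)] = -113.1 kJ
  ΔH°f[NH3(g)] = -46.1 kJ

Products: 1·(-46.1) + 1·(+0.0) + 1·(+0.0) = -46.1
Reactants: 1·(-113.1) = -113.1
ΔH°rxn = (-46.1) − (-113.1) = 67.0 kJ

ΔH°rxn = 67.0 kJ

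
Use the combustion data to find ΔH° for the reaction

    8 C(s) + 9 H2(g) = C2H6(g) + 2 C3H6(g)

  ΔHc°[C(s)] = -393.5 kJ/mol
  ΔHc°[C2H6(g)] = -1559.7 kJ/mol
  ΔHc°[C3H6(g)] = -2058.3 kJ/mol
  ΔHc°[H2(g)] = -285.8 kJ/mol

ΔH° = -43.9 kJ/mol

With combustion enthalpies, reactants minus products:
= [8·(-393.5) + 9·(-285.8)] − [1·(-1559.7) + 2·(-2058.3)]
= -43.9 kJ/mol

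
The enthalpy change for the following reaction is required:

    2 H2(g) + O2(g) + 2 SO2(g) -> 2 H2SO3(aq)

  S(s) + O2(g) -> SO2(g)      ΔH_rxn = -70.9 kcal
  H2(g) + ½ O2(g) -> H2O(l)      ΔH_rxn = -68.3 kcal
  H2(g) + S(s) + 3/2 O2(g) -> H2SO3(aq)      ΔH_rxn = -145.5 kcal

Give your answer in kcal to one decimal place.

ΔH_rxn = -149.2 kcal

equation 1 reversed and × 2: (-2)·(-70.9) = +141.8 kcal
equation 2: not needed.
equation 3 × 2: (2)·(-145.5) = -291.0 kcal
Since enthalpy is a state function, ΔH_rxn = (-2)·(-70.9) + (2)·(-145.5) = -149.2 kcal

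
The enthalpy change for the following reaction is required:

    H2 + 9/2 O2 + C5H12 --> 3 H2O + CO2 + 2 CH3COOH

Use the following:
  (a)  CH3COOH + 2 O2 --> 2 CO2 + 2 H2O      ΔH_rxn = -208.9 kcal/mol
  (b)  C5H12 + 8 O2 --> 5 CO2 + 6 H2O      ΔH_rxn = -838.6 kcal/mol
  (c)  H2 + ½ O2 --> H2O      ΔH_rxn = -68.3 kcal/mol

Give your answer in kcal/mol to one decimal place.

ΔH_rxn = -489.1 kcal/mol

(a) reversed and × 2: (-2)·(-208.9) = +417.8 kcal/mol
(b) as written: -838.6 kcal/mol
(c) as written: -68.3 kcal/mol
Since enthalpy is a state function, ΔH_rxn = (-2)·(-208.9) + (1)·(-838.6) + (1)·(-68.3) = -489.1 kcal/mol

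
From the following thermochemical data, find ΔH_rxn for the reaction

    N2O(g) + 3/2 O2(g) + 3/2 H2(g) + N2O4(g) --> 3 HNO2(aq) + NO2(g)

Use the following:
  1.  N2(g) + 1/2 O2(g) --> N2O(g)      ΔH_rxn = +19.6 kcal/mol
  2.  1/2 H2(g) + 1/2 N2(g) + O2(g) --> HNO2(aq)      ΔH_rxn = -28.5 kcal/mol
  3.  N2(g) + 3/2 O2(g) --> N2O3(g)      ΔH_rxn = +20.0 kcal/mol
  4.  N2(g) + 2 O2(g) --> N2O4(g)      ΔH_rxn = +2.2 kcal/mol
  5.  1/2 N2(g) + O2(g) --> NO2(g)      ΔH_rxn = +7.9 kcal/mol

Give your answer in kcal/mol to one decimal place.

ΔH_rxn = -99.4 kcal/mol

eq. 1 reversed (reverse to put N2O(g) on the reactant side): -19.6 kcal/mol
eq. 2 × 3 (scale by 3 for the 3 HNO2(aq)): (3)·(-28.5) = -85.5 kcal/mol
eq. 3: not needed (N2O3(g) appears nowhere else).
eq. 4 reversed (N2O4(g) must end up as a reactant): -2.2 kcal/mol
eq. 5 as written (NO2(g) already on the product side): +7.9 kcal/mol
ΔH_rxn = (-1)·(+19.6) + (3)·(-28.5) + (-1)·(+2.2) + (1)·(+7.9) = -99.4 kcal/mol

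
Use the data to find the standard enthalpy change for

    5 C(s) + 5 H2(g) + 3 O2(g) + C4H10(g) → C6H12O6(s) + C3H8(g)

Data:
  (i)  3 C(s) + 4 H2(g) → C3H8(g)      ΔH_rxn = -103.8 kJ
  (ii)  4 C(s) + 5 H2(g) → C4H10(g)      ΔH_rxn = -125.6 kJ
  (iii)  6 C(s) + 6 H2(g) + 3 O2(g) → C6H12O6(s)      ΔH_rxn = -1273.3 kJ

(i) as written (C3H8(g) already on the product side): -103.8 kJ
(ii) reversed (reverse to put C4H10(g) on the reactant side): +125.6 kJ
(iii) as written (C6H12O6(s) already on the product side): -1273.3 kJ
Combining the equations, ΔH_rxn = (1)·(-103.8) + (-1)·(-125.6) + (1)·(-1273.3) = -1251.5 kJ

ΔH_rxn = -1251.5 kJ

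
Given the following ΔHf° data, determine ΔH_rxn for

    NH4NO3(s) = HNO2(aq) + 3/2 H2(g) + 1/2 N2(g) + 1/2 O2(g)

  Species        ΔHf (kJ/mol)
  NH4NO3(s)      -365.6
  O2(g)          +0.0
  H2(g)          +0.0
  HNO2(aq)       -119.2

ΔH_rxn = 246.4 kJ/mol

Products: 1·(-119.2) + 3/2·(+0.0) + 1/2·(+0.0) + 1/2·(+0.0) = -119.2
Reactants: 1·(-365.6) = -365.6
ΔH_rxn = (-119.2) − (-365.6) = 246.4 kJ/mol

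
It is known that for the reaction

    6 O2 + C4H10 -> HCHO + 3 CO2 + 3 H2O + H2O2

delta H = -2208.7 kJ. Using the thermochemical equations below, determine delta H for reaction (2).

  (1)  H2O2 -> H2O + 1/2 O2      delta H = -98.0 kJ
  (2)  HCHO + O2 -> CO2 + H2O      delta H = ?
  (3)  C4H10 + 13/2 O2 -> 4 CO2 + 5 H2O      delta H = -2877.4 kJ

delta H = -570.7 kJ

(1) reversed: +98.0 kJ
(2) reversed: contributes −x
(3) as written: -2877.4 kJ
-2208.7 = (+98.0) + (-2877.4) − x
x = (-2208.7 − (-2779.4)) / (-1) = -570.7 kJ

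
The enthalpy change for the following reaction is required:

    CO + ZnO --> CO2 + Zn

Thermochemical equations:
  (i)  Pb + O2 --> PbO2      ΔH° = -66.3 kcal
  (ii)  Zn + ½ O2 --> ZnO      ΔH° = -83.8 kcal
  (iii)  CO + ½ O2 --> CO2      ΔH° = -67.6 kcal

(i): not needed (PbO2 appears nowhere else).
(ii) reversed (reverse to put ZnO on the reactant side): +83.8 kcal
(iii) as written (CO already on the reactant side): -67.6 kcal
Combining the equations, ΔH° = (+83.8) + (-67.6) = 16.2 kcal

ΔH° = 16.2 kcal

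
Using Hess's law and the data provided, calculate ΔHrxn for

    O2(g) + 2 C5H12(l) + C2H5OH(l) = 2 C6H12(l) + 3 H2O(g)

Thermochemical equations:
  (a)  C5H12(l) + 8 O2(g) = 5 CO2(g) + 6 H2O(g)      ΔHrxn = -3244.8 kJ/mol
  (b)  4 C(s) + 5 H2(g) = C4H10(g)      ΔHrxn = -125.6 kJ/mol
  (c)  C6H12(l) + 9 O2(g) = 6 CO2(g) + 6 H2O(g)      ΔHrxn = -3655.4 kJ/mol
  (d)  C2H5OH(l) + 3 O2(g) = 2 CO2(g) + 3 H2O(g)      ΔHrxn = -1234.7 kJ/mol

(a) × 2 (scale by 2 for the 2 C5H12(l)): (2)·(-3244.8) = -6489.6 kJ/mol
(b): not needed (C(s) appears nowhere else).
(c) reversed and × 2 (C6H12(l) must end up as a product; ×2 to match 2 C6H12(l) in the target): (-2)·(-3655.4) = +7310.8 kJ/mol
(d) as written (C2H5OH(l) already on the reactant side): -1234.7 kJ/mol
ΔHrxn = (2)·(-3244.8) + (-2)·(-3655.4) + (1)·(-1234.7) = -413.5 kJ/mol

ΔHrxn = -413.5 kJ/mol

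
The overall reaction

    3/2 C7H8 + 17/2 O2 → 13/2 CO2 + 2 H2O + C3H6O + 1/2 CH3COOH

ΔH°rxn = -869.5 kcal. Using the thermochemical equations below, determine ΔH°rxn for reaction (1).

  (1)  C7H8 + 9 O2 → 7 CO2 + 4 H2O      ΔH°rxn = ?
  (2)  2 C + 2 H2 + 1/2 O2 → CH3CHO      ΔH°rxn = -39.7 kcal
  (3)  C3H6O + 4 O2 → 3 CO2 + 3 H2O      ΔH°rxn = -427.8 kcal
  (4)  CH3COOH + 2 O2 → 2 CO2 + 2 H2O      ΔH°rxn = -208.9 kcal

ΔH°rxn = -934.5 kcal

(1) × 3/2: contributes 3/2·x
(2): not needed.
(3) reversed: +427.8 kcal
(4) reversed and × 1/2: (-1/2)·(-208.9) = +104.45 kcal
-869.5 = (+427.8) + (+104.45) + 3/2·x
x = (-869.5 − (+532.25)) / (3/2) = -934.5 kcal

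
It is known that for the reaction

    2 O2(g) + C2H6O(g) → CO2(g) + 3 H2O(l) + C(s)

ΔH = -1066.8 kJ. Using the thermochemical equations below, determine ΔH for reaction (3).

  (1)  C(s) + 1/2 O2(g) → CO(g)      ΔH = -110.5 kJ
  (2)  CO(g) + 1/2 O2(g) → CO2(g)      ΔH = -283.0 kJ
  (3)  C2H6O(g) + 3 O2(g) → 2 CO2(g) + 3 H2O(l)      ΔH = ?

(1) reversed (C(s) must end up as a product): +110.5 kJ
(2) reversed: +283.0 kJ
(3) as written (C2H6O(g) already on the reactant side): contributes x
-1066.8 = (+110.5) + (+283.0) + x
x = (-1066.8 − (+393.5)) / (1) = -1460.3 kJ

ΔH = -1460.3 kJ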